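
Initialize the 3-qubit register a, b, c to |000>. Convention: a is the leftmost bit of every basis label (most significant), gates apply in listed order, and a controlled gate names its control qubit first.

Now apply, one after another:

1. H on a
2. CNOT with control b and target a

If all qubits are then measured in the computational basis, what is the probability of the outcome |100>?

Outcome |100> occurs with probability 1/2.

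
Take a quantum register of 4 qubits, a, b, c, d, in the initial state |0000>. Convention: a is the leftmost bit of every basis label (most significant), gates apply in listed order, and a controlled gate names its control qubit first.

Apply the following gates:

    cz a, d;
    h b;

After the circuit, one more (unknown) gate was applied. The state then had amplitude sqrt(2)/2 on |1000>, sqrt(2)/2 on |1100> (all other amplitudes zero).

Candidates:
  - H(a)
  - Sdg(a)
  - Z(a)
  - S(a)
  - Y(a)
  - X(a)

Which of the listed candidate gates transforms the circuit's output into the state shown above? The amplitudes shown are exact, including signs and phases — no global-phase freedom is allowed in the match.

The unique candidate consistent with the amplitudes is X(a).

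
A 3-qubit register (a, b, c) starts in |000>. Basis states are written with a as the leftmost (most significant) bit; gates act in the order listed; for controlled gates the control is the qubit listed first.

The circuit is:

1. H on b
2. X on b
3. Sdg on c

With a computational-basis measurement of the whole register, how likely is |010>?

Outcome |010> occurs with probability 1/2.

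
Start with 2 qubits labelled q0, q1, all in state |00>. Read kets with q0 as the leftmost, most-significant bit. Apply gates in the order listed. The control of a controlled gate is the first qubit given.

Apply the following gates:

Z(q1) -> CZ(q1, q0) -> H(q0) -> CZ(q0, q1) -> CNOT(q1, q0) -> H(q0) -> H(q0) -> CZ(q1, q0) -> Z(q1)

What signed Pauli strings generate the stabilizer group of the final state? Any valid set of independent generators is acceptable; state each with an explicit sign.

The stabilizer group can be generated by +XI, +IZ, among other valid generating sets.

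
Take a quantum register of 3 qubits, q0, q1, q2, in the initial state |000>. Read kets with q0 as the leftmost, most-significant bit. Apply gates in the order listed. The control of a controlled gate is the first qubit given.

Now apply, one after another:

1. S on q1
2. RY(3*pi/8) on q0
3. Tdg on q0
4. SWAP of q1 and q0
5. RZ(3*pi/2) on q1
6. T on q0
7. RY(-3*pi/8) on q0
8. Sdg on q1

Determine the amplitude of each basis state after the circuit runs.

The final amplitudes are (-2 - sqrt(2 - sqrt(2)))*exp(I*pi/4)/4 on |000>, 0 on |001>, sqrt(sqrt(2) + 2)/4 on |010>, 0 on |011>, sqrt(sqrt(2) + 2)*exp(I*pi/4)/4 on |100>, 0 on |101>, -1/2 + sqrt(2 - sqrt(2))/4 on |110>, 0 on |111>.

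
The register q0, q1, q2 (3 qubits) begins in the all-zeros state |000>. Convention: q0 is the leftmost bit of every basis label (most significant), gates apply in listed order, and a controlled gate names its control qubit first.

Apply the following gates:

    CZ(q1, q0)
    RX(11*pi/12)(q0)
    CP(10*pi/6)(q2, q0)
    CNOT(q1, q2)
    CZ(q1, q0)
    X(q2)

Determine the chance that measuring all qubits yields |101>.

The probability of measuring |101> is sqrt(2)/8 + sqrt(6)/8 + 1/2.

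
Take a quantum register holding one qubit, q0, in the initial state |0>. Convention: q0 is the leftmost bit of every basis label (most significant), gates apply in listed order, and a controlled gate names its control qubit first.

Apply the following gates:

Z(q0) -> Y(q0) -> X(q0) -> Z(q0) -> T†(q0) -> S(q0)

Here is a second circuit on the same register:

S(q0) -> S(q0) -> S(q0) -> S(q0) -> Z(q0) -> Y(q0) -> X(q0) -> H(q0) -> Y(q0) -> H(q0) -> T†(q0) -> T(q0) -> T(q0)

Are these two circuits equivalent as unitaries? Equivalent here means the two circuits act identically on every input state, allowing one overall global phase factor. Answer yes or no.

No, they are not equivalent — no single phase factor reconciles the two unitaries.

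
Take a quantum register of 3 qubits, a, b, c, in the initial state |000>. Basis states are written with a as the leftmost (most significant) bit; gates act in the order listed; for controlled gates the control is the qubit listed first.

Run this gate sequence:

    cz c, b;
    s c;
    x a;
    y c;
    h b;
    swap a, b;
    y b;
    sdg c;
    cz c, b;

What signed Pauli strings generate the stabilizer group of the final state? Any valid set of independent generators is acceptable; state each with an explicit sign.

The stabilizer group can be generated by +XII, +IZI, -IIZ, among other valid generating sets.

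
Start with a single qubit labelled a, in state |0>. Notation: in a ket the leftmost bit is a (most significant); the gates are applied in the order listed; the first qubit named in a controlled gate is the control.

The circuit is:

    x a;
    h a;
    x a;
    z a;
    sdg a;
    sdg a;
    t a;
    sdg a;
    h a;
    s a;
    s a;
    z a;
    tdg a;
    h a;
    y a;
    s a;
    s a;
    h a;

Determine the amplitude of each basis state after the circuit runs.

The resulting statevector has amplitude -exp(I*pi/4)/2 + I/2 on |0>, -1/2 - exp(I*pi/4)/2 on |1>.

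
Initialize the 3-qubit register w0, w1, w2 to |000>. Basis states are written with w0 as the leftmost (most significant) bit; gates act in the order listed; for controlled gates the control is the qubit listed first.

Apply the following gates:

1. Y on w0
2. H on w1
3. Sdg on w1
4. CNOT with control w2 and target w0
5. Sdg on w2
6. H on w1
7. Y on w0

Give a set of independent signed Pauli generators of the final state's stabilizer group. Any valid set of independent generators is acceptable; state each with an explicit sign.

The stabilizer group can be generated by +IYI, +ZII, +IIZ, among other valid generating sets.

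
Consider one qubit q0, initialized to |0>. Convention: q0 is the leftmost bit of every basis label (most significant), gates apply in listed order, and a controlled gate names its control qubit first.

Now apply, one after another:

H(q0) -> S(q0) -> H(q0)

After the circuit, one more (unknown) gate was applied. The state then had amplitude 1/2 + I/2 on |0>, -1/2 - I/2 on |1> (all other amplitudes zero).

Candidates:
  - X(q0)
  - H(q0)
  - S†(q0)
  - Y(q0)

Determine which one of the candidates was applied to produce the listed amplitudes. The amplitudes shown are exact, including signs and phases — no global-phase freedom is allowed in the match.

The unique candidate consistent with the amplitudes is S†(q0).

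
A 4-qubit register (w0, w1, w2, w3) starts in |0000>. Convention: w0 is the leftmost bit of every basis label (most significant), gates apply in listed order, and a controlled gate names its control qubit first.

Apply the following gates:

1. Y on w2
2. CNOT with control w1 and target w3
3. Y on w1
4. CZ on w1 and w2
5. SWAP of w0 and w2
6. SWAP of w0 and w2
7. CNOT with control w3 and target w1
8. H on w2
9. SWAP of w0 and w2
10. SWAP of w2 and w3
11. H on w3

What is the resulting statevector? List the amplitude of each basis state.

The resulting statevector has amplitude 1/2 on |0100>, 1/2 on |0101>, -1/2 on |1100>, -1/2 on |1101>, and 0 on every other basis state.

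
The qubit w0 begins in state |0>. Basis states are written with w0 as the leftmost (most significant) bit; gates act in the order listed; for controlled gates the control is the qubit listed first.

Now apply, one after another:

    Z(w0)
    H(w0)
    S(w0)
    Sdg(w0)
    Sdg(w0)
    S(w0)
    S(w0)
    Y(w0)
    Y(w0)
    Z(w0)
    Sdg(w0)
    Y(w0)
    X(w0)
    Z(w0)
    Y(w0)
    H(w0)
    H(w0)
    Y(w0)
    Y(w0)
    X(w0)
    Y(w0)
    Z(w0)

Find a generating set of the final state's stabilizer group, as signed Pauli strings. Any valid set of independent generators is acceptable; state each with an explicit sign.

The final state is stabilized by the group generated by +X; other independent generating sets are equally valid.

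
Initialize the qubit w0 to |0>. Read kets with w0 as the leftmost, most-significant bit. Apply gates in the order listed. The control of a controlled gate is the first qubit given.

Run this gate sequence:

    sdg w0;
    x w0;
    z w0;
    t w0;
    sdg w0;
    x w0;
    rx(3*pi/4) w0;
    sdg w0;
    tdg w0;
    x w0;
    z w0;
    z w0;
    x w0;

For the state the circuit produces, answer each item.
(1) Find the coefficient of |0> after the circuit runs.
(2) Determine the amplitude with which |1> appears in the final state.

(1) |0> carries amplitude sqrt(2 - sqrt(2))*exp(3*I*pi/4)/2 in the final state. Key observation: the block from step 10 through step 13 cancels to the identity and can be dropped.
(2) |1> carries amplitude -I*sqrt(sqrt(2) + 2)/2 in the final state.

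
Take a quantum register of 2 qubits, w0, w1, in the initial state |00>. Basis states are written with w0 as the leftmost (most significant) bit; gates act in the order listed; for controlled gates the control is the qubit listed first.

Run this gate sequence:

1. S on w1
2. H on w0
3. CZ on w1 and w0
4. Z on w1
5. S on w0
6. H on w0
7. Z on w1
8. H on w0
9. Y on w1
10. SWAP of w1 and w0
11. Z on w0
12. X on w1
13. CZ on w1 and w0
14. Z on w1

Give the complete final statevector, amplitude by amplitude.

The final amplitudes are 0 on |00>, 0 on |01>, sqrt(2)/2 on |10>, -sqrt(2)*I/2 on |11>.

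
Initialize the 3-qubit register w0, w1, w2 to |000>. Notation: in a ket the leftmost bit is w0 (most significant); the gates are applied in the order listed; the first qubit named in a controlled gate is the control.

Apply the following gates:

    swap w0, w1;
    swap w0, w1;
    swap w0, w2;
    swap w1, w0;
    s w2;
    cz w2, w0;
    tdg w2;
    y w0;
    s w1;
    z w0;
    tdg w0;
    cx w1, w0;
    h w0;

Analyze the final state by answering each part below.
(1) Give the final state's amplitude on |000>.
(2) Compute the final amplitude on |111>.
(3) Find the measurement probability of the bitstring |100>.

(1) The amplitude on |000> is -sqrt(2)*exp(I*pi/4)/2.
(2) The amplitude on |111> is 0.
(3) Outcome |100> occurs with probability 1/2.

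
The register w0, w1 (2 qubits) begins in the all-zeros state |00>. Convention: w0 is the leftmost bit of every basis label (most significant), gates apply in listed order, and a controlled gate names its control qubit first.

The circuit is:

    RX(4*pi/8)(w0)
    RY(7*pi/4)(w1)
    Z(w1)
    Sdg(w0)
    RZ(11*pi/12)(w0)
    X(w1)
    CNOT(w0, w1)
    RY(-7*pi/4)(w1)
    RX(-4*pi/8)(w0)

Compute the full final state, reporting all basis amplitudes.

The final amplitudes are -sqrt(2)*exp(23*I*pi/24)/4 on |00>, exp(-11*I*pi/24)/2 - I*sqrt(1/2 - sqrt(2)/4)*sqrt(sqrt(2)/4 + 1/2)*exp(11*I*pi/24) on |01>, -sqrt(2)*exp(11*I*pi/24)/4 on |10>, -sqrt(1/2 - sqrt(2)/4)*sqrt(sqrt(2)/4 + 1/2)*exp(11*I*pi/24) + I*exp(-11*I*pi/24)/2 on |11>.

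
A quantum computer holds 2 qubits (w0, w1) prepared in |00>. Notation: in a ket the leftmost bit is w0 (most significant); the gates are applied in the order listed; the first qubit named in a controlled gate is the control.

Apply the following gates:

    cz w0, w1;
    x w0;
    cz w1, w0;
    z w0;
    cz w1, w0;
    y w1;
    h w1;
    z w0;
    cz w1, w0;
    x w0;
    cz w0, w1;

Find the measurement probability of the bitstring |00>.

The probability of measuring |00> is 1/2.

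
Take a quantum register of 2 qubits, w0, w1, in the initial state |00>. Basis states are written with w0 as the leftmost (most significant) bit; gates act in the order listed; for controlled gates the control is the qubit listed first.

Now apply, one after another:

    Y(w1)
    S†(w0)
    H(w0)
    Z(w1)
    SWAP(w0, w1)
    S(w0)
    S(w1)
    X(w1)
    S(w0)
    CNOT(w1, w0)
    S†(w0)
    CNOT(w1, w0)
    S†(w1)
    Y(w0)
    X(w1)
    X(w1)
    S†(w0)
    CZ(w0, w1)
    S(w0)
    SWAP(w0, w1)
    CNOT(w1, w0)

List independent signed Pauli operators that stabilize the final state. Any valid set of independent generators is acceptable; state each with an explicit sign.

The stabilizer group can be generated by -YI, +IZ, among other valid generating sets.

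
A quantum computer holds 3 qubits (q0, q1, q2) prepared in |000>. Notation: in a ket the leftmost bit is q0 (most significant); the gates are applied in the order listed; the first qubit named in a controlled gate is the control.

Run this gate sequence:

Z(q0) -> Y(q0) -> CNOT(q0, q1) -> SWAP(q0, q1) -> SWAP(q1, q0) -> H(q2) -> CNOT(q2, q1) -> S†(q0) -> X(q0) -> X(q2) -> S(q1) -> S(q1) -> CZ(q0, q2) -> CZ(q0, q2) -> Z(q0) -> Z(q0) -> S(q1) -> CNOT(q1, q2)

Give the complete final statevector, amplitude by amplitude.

The final amplitudes are sqrt(2)/2 on |000>, -sqrt(2)*I/2 on |010>, and 0 on every other basis state. Key observation: the block from step 13 through step 14 cancels to the identity and can be dropped.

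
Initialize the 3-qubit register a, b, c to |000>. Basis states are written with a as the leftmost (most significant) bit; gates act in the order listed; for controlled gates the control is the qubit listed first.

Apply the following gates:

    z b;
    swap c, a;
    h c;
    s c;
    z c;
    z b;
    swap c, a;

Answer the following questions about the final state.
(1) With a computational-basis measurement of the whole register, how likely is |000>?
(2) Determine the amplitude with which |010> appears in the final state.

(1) A full measurement returns |000> with probability 1/2.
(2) |010> carries amplitude 0 in the final state.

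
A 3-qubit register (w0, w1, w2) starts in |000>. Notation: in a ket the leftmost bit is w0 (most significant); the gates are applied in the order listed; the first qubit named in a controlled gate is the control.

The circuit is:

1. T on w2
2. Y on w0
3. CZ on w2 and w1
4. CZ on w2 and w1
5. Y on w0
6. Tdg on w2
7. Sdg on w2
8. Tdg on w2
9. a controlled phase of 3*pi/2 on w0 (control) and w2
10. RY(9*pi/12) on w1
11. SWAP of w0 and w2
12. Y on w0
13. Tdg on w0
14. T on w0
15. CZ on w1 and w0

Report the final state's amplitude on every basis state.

The final amplitudes are I*sqrt(2 - sqrt(2))/2 on |100>, -I*sqrt(sqrt(2) + 2)/2 on |110>, and 0 on every other basis state.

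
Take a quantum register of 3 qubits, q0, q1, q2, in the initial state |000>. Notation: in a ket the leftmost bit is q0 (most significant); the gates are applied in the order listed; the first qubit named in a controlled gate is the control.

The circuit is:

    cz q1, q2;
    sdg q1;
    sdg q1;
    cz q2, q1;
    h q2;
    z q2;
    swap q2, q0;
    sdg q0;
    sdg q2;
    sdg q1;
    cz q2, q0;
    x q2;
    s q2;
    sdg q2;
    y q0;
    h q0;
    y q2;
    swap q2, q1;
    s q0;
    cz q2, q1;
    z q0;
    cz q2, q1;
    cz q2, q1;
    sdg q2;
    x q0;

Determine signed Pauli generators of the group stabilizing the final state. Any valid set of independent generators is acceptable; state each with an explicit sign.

The stabilizer group can be generated by -XII, +IZI, +IIZ, among other valid generating sets.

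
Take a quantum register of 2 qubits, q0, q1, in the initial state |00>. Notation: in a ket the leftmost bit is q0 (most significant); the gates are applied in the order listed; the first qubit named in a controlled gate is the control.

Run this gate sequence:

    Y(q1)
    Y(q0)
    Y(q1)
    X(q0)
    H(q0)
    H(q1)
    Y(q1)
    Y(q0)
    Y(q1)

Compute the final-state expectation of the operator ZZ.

The observable ZZ averages to 0.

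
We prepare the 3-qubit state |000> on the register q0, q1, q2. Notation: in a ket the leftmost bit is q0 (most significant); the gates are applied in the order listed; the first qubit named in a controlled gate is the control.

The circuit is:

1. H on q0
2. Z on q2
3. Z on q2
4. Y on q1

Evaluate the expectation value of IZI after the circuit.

The observable IZI averages to -1.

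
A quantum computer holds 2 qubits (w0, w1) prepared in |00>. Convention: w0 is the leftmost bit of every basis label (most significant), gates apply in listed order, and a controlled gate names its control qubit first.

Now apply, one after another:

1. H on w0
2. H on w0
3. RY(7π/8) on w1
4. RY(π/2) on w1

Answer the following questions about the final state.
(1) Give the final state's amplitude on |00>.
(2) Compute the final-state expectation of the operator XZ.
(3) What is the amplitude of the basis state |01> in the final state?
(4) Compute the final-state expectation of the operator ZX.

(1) The amplitude on |00> is -sin(3*pi/16). Key observation: steps 1-2 multiply out to the identity, so the circuit reduces to the remaining gates.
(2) The observable XZ averages to 0.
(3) The amplitude on |01> is sin(5*pi/16).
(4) The observable ZX averages to -sqrt(sqrt(2) + 2)/2.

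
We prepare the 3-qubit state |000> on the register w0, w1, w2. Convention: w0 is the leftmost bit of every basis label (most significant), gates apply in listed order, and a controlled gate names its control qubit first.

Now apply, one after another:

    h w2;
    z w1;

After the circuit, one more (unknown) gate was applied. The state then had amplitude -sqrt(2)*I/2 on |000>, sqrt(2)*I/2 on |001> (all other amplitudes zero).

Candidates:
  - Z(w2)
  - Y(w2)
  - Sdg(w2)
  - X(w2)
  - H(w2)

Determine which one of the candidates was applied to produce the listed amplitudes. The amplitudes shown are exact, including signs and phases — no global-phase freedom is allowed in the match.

The unique candidate consistent with the amplitudes is Y(w2).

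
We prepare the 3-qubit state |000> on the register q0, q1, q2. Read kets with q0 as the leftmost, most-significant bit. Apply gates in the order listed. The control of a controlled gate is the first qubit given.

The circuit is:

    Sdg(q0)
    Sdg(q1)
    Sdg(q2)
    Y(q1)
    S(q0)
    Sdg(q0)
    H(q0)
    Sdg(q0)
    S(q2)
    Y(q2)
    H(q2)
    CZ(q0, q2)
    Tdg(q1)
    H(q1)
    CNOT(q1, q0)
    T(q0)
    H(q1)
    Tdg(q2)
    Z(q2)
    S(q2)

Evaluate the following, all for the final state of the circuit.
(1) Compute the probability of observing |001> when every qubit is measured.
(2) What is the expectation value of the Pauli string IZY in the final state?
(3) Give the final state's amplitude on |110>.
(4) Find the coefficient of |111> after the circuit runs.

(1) A full measurement returns |001> with probability 1/8.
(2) In the final state, IZY has expectation -sqrt(2)/2.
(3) |110> carries amplitude -1/4 + I/4 in the final state.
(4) The final state's coefficient on |111> equals (-1 + I)*exp(3*I*pi/4)/4.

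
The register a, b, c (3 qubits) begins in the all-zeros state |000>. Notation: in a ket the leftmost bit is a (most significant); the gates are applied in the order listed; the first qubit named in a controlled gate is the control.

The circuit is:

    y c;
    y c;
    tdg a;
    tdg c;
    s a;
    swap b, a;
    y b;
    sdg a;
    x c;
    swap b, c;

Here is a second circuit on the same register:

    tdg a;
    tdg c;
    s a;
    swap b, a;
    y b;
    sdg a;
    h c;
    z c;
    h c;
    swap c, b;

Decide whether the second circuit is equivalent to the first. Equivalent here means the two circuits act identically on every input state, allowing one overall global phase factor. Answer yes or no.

Yes: on every input state the two circuits agree up to one overall phase factor.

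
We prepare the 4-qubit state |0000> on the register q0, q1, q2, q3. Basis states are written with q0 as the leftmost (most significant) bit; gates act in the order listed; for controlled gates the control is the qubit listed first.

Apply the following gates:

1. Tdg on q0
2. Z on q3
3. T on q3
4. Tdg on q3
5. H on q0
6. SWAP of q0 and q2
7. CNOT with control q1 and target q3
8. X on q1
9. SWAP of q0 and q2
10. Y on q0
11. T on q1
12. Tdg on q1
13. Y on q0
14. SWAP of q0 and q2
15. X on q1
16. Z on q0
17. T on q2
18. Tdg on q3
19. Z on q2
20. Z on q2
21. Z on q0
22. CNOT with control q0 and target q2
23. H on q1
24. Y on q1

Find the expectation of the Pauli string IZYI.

The observable IZYI averages to 0. Key observation: gates 8-15 undo each other exactly, leaving only the rest of the circuit to track.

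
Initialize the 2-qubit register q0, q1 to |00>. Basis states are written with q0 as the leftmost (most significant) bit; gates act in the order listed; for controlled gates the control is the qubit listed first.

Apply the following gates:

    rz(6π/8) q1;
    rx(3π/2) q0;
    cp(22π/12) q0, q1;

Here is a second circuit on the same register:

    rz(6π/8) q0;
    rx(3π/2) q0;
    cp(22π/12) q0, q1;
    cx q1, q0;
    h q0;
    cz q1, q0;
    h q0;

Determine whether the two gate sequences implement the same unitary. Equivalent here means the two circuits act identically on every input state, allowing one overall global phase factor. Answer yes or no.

No, they are not equivalent — no single phase factor reconciles the two unitaries.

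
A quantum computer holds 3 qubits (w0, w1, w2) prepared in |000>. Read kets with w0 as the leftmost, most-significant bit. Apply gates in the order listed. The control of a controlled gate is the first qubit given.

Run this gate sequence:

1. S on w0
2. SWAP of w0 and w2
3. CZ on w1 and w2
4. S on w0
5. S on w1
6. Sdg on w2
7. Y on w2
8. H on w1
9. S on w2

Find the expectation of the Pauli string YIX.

The observable YIX averages to 0.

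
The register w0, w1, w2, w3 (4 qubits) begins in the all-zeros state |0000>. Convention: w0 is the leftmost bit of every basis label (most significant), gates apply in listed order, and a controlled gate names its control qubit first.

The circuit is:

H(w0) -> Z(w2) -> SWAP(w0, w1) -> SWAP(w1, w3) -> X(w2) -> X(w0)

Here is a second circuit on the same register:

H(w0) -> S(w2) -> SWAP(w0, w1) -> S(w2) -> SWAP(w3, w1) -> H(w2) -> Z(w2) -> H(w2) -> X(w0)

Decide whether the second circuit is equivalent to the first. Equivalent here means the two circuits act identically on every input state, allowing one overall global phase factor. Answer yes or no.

Yes, they are equivalent — the unitaries differ by at most a global phase.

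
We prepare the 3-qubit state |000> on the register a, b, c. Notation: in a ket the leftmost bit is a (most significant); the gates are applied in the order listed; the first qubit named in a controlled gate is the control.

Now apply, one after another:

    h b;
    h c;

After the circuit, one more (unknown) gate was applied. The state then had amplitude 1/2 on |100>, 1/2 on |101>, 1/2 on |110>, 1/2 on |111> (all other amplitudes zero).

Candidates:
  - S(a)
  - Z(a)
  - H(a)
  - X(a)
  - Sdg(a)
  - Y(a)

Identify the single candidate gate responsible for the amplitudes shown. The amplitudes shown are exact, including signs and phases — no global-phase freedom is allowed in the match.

It was X(a) that produced the state shown.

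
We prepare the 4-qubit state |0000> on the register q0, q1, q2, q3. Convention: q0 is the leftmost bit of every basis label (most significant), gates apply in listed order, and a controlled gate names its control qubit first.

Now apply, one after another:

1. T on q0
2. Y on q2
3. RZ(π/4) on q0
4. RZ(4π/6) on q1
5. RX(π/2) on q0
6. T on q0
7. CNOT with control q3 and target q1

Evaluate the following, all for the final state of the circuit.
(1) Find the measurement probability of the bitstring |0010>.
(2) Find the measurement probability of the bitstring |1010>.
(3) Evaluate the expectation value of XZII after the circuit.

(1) A full measurement returns |0010> with probability 1/2.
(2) The probability of measuring |1010> is 1/2.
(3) The expectation value of XZII is sqrt(2)/2.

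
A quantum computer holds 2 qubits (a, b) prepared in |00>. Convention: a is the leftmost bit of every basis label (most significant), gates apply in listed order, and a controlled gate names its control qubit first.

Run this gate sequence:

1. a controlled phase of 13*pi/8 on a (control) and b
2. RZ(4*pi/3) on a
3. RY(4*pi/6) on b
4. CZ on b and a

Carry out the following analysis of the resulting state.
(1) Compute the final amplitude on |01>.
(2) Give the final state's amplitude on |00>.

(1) |01> carries amplitude -sqrt(3)*exp(I*pi/3)/2 in the final state.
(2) The final state's coefficient on |00> equals -exp(I*pi/3)/2.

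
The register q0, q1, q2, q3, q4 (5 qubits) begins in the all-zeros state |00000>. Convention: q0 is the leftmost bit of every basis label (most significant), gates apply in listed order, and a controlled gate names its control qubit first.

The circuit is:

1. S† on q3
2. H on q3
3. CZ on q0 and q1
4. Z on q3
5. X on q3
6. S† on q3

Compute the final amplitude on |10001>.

The amplitude on |10001> is 0.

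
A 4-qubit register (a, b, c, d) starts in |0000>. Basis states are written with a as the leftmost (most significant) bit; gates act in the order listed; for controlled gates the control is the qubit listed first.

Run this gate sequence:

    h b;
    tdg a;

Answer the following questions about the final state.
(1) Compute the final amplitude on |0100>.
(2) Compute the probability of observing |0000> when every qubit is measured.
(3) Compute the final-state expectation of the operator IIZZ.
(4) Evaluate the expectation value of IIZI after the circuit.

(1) |0100> carries amplitude sqrt(2)/2 in the final state.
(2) The probability of measuring |0000> is 1/2.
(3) In the final state, IIZZ has expectation 1.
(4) The observable IIZI averages to 1.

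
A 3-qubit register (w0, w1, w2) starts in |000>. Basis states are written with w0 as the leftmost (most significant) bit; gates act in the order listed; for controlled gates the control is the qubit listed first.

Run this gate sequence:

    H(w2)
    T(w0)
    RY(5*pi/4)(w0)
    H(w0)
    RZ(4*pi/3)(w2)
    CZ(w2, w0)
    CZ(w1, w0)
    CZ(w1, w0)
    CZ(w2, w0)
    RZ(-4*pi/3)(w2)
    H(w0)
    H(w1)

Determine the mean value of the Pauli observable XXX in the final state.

The observable XXX averages to -sqrt(2)/2. Key observation: gates 4-11 undo each other exactly, leaving only the rest of the circuit to track.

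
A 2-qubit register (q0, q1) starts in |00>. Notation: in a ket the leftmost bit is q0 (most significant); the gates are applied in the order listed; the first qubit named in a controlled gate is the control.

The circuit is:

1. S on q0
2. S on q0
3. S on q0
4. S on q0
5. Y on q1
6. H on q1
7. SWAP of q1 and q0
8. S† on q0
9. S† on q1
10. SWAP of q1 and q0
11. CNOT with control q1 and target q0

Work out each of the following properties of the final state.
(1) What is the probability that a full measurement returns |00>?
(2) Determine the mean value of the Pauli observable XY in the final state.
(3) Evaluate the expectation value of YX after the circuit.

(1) Outcome |00> occurs with probability 1/2. Key observation: steps 1-4 multiply out to the identity, so the circuit reduces to the remaining gates.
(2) The observable XY averages to 1.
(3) The expectation value of YX is 1.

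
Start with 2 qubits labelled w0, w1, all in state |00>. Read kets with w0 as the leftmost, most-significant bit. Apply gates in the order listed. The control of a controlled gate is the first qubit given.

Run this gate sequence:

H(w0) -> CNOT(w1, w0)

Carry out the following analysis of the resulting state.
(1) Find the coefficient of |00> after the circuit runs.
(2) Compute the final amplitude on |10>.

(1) |00> carries amplitude sqrt(2)/2 in the final state.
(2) The amplitude on |10> is sqrt(2)/2.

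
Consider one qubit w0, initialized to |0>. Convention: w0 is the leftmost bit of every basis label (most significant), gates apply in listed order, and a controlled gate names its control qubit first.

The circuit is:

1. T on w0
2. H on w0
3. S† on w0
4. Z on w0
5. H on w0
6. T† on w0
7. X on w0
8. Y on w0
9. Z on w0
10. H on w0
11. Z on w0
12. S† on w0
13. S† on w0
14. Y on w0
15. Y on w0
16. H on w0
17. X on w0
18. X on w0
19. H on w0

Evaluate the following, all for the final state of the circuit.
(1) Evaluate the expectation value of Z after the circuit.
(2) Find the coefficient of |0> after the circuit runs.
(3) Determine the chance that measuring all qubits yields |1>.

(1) The observable Z averages to -sqrt(2)/2. Key observation: the block from step 16 through step 19 cancels to the identity and can be dropped.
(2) The final state's coefficient on |0> equals sqrt(2)*(1 - I - exp(I*pi/4) + exp(3*I*pi/4))/4.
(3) Outcome |1> occurs with probability sqrt(2)/4 + 1/2.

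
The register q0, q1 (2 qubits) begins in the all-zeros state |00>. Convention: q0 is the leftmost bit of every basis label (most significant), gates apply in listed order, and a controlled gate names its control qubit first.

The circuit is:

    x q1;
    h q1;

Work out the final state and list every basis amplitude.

The final amplitudes are sqrt(2)/2 on |00>, -sqrt(2)/2 on |01>, 0 on |10>, 0 on |11>.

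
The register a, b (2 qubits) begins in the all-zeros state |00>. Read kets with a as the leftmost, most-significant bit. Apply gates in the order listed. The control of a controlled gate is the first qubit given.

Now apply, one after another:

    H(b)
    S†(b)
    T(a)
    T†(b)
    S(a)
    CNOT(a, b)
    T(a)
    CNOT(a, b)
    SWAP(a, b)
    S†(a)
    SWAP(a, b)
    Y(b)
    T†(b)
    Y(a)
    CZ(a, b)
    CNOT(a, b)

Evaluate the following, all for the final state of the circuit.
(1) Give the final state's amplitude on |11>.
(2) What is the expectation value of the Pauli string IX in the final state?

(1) The amplitude on |11> is sqrt(2)*exp(3*I*pi/4)/2.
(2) In the final state, IX has expectation -1.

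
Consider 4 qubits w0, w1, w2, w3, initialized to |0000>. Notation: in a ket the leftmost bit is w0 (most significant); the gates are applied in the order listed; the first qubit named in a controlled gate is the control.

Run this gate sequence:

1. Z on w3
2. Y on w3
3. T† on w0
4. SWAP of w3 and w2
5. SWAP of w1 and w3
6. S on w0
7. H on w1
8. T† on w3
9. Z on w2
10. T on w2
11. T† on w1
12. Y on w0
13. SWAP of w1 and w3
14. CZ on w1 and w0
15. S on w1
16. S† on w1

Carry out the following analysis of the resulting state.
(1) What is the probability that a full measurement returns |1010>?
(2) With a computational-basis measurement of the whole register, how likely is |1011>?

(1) Outcome |1010> occurs with probability 1/2. Key observation: the block from step 15 through step 16 cancels to the identity and can be dropped.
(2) A full measurement returns |1011> with probability 1/2.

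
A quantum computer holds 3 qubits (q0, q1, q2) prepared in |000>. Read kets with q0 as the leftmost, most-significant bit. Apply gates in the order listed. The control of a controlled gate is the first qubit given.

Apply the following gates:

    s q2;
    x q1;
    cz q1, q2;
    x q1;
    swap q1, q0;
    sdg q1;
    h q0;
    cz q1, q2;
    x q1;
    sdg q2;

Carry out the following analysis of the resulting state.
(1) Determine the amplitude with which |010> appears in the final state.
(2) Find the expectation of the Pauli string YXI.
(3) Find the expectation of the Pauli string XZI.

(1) The final state's coefficient on |010> equals sqrt(2)/2.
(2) The expectation value of YXI is 0.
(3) The expectation value of XZI is -1.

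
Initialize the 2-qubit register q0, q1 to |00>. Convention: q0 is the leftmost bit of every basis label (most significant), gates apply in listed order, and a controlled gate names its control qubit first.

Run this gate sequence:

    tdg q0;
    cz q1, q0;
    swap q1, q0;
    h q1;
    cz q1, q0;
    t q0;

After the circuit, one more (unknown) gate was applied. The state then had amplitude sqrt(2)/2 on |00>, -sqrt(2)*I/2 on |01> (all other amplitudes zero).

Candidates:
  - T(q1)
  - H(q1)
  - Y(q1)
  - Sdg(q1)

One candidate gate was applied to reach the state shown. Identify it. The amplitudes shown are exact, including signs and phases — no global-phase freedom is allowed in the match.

The applied gate was Sdg(q1).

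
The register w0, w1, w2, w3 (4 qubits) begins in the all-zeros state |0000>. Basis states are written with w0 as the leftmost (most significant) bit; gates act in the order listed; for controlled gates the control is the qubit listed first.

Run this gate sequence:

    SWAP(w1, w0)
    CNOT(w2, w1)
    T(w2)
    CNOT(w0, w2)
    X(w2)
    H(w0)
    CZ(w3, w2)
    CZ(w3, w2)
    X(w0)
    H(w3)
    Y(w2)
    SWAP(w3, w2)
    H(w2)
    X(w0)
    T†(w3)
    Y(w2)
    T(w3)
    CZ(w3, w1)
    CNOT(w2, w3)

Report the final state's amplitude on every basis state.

After the circuit, the state carries amplitude sqrt(2)/2 on |0011>, sqrt(2)/2 on |1011>, and 0 on every other basis state. Key observation: gates 7-8 undo each other exactly, leaving only the rest of the circuit to track.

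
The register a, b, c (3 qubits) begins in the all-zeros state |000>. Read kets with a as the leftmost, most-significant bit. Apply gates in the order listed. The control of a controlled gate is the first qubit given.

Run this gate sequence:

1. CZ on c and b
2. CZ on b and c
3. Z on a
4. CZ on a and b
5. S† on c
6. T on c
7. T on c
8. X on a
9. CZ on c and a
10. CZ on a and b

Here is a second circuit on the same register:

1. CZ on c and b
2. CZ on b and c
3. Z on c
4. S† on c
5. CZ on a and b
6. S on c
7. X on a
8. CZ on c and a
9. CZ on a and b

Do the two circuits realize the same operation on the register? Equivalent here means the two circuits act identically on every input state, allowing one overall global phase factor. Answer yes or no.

No — the two circuits implement different unitaries, even allowing a global phase.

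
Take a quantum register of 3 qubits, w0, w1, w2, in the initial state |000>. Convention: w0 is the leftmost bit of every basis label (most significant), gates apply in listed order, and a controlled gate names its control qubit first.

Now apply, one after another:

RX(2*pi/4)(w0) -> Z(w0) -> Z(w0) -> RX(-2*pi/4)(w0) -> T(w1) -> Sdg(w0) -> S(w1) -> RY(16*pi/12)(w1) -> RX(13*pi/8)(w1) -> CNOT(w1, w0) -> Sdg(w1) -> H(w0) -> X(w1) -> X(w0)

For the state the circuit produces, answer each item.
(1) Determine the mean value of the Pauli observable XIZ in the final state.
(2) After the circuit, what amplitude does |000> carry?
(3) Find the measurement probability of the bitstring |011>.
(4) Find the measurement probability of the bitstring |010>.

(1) In the final state, XIZ has expectation -sqrt(2 - sqrt(2))/4. Key observation: gates 1-4 undo each other exactly, leaving only the rest of the circuit to track.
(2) The amplitude on |000> is -sqrt(2)*sin(3*pi/16)/4 - sqrt(6)*I*cos(3*pi/16)/4.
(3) Outcome |011> occurs with probability 0.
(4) A full measurement returns |010> with probability 1/4 - sqrt(2 - sqrt(2))/16.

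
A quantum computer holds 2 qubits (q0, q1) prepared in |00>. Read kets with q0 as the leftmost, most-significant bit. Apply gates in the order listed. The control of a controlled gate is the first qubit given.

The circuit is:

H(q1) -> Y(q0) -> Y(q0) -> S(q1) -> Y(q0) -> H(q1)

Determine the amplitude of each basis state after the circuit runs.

The resulting statevector has amplitude 0 on |00>, 0 on |01>, -1/2 + I/2 on |10>, 1/2 + I/2 on |11>.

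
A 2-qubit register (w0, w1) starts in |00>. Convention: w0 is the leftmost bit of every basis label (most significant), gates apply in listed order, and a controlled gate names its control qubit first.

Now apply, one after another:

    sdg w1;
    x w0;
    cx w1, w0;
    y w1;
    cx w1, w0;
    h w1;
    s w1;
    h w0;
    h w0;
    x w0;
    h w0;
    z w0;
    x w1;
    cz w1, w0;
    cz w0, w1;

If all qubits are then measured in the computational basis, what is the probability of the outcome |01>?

A full measurement returns |01> with probability 1/4. Key observation: gates 9-12 undo each other exactly, leaving only the rest of the circuit to track.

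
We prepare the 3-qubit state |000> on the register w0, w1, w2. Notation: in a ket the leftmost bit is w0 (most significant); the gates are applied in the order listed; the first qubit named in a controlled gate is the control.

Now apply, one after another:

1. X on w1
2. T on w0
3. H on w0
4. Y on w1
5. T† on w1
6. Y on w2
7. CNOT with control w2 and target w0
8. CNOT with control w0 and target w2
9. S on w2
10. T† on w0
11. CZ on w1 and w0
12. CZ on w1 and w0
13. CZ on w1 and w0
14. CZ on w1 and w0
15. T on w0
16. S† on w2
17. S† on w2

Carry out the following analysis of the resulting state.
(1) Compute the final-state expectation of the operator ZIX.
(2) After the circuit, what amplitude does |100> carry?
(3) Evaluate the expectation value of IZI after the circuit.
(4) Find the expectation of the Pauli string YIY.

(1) The expectation value of ZIX is 0. Key observation: gates 9-16 undo each other exactly, leaving only the rest of the circuit to track.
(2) |100> carries amplitude sqrt(2)/2 in the final state.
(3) In the final state, IZI has expectation 1.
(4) In the final state, YIY has expectation 0.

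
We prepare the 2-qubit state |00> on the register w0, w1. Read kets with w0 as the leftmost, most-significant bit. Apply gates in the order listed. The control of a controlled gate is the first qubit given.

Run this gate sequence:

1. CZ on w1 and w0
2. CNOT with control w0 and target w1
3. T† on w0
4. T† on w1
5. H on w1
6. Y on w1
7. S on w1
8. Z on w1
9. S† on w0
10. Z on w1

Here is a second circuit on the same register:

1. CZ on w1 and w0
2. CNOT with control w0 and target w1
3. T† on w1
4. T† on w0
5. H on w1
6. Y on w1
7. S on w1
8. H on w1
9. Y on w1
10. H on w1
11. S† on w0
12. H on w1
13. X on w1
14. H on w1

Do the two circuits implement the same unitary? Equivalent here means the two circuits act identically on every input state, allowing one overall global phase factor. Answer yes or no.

No, they are not equivalent — no single phase factor reconciles the two unitaries.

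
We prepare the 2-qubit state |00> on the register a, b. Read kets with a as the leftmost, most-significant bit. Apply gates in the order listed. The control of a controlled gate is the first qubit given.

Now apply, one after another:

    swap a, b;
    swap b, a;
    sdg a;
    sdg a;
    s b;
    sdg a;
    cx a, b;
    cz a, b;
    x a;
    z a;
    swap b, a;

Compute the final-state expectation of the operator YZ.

The expectation value of YZ is 0.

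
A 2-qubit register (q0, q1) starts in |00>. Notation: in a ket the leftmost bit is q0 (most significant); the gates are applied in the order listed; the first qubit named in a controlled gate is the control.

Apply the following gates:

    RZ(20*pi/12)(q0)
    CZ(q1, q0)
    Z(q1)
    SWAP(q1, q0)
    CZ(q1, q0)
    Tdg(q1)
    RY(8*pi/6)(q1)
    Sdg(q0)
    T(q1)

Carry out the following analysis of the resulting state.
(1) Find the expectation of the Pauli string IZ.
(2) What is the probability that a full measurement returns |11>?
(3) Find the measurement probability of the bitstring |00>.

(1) The observable IZ averages to -1/2.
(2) A full measurement returns |11> with probability 0.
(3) Outcome |00> occurs with probability 1/4.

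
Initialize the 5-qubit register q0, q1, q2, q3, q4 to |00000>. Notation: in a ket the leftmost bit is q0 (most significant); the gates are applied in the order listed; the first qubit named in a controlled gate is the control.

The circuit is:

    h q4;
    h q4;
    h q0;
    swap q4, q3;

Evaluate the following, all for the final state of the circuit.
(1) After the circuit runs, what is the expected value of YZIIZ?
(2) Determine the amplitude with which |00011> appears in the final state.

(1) The observable YZIIZ averages to 0. Key observation: steps 1-2 multiply out to the identity, so the circuit reduces to the remaining gates.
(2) The amplitude on |00011> is 0.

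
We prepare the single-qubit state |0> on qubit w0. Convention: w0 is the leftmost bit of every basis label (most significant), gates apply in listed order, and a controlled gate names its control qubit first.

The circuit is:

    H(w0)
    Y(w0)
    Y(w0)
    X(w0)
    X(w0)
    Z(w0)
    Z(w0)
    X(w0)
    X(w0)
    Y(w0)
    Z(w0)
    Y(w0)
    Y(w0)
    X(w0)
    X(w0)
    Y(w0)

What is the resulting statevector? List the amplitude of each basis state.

The final amplitudes are -sqrt(2)/2 on |0>, sqrt(2)/2 on |1>. Key observation: steps 3-10 multiply out to the identity, so the circuit reduces to the remaining gates.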